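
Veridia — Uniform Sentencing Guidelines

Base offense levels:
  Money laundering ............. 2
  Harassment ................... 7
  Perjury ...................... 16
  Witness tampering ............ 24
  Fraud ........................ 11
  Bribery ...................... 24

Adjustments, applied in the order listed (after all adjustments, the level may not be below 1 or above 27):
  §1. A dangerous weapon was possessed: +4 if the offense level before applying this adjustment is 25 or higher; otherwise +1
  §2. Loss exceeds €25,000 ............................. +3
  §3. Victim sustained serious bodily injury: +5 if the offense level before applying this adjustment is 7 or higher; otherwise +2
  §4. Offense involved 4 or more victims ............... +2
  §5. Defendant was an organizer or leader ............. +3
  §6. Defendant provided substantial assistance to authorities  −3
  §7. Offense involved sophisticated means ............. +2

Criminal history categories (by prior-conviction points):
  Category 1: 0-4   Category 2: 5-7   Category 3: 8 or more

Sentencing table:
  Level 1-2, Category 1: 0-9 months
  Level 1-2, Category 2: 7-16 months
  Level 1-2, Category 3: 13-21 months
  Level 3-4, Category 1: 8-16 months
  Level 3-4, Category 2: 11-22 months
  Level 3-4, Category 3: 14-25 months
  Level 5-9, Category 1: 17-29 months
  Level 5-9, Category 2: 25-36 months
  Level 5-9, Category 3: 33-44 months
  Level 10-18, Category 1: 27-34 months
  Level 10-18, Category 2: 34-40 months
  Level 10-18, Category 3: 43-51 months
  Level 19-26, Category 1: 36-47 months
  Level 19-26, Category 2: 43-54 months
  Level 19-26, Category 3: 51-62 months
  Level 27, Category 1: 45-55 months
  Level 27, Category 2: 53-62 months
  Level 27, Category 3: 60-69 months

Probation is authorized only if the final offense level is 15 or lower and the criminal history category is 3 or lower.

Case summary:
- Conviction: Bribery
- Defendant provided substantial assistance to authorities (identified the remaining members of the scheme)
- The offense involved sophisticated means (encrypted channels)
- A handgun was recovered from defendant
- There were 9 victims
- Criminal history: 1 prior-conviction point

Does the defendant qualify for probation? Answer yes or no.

Base offense level for bribery: 24.
§1 applies (level before this adjustment is 24 < 25, so +1): 24 + 1 = 25.
§2 does not apply.
§4 applies: 25 + 2 = 27.
§5 does not apply.
§6 applies: 27 − 3 = 24.
§7 applies: 24 + 2 = 26.
Final offense level: 26.
Criminal history: 1 prior point → Category 1 (0-4).
Level 26 falls in the 19-26 band.
Grid: Level 19-26 × Category 1 = 36-47 months.
Probation check: level 26 > 15 and category 1 ≤ 3 → not eligible.

No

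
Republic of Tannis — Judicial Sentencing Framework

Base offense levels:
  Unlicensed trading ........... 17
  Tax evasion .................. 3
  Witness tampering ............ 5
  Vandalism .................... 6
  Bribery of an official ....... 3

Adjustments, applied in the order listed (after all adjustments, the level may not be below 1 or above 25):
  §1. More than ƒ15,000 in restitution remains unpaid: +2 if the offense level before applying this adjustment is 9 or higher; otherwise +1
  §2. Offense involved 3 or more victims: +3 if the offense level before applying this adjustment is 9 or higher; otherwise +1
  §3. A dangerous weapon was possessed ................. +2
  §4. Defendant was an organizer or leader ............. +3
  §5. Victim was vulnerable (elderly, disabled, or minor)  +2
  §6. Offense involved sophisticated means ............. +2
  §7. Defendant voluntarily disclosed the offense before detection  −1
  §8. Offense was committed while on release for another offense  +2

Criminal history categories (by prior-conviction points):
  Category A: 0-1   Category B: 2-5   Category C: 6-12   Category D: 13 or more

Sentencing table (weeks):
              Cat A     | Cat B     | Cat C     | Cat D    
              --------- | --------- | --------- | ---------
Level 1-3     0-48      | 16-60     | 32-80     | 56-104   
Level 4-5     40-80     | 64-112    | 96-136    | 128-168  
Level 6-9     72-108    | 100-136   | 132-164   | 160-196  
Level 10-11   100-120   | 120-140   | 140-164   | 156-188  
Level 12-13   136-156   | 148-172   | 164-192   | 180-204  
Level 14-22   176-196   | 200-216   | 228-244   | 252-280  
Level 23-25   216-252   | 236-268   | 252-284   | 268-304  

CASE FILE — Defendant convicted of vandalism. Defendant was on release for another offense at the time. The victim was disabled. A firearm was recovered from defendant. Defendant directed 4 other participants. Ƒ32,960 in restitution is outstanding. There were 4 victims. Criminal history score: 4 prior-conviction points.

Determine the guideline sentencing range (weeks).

200-216 weeks

Base offense level for vandalism: 6.
§1 applies (level before this adjustment is 6 < 9, so +1): 6 + 1 = 7.
§2 applies (level before this adjustment is 7 < 9, so +1): 7 + 1 = 8.
§3 applies: 8 + 2 = 10.
§4 applies: 10 + 3 = 13.
§5 applies: 13 + 2 = 15.
§6 does not apply.
§7 does not apply.
§8 applies: 15 + 2 = 17.
Final offense level: 17.
Criminal history: 4 prior points → Category B (2-5).
Level 17 falls in the 14-22 band.
Grid: Level 14-22 × Category B = 200-216 weeks.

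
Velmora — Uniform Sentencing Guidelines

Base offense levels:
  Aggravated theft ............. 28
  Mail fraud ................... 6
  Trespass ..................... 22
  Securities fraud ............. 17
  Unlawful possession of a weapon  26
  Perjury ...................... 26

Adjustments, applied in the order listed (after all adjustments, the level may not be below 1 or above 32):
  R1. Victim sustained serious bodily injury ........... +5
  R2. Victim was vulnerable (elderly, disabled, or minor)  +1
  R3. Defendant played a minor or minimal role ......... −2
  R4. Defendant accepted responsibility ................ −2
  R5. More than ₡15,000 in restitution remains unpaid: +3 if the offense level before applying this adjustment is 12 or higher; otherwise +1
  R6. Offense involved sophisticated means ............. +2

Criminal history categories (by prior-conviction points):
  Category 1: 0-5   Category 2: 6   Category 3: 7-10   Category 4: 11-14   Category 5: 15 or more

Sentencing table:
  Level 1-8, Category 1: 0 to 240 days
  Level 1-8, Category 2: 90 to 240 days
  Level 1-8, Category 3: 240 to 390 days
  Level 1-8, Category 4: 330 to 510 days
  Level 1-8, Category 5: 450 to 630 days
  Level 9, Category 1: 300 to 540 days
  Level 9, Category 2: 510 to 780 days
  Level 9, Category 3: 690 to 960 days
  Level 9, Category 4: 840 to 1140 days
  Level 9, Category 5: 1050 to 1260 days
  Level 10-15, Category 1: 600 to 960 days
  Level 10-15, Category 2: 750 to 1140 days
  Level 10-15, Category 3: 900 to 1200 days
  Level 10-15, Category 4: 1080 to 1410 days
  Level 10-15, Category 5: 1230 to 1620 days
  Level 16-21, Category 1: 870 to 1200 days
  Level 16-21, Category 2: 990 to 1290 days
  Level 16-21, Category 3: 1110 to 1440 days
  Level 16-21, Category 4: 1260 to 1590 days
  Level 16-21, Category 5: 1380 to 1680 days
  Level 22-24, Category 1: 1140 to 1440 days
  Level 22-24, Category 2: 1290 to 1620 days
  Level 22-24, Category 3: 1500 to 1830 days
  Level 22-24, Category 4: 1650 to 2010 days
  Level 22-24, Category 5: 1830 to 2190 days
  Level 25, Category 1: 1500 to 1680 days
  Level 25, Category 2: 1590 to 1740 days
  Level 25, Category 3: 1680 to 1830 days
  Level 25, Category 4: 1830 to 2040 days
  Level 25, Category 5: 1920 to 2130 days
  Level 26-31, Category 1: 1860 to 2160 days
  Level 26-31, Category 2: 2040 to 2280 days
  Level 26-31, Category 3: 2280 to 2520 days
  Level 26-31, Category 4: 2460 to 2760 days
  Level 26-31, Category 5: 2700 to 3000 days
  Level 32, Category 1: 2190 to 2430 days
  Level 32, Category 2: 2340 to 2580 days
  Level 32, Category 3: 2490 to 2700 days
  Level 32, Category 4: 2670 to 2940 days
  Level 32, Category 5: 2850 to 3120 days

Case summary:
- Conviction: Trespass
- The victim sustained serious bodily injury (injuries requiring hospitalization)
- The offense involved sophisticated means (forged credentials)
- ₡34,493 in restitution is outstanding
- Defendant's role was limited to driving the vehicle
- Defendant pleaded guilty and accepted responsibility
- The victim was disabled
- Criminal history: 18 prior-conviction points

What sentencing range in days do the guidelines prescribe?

Base offense level for trespass: 22.
R1 applies: 22 + 5 = 27.
R2 applies: 27 + 1 = 28.
R3 applies: 28 − 2 = 26.
R4 applies: 26 − 2 = 24.
R5 applies (level before this adjustment is 24 ≥ 12, so +3): 24 + 3 = 27.
R6 applies: 27 + 2 = 29.
Final offense level: 29.
Criminal history: 18 prior points → Category 5 (15+).
Level 29 falls in the 26-31 band.
Grid: Level 26-31 × Category 5 = 2700-3000 days.

2700-3000 days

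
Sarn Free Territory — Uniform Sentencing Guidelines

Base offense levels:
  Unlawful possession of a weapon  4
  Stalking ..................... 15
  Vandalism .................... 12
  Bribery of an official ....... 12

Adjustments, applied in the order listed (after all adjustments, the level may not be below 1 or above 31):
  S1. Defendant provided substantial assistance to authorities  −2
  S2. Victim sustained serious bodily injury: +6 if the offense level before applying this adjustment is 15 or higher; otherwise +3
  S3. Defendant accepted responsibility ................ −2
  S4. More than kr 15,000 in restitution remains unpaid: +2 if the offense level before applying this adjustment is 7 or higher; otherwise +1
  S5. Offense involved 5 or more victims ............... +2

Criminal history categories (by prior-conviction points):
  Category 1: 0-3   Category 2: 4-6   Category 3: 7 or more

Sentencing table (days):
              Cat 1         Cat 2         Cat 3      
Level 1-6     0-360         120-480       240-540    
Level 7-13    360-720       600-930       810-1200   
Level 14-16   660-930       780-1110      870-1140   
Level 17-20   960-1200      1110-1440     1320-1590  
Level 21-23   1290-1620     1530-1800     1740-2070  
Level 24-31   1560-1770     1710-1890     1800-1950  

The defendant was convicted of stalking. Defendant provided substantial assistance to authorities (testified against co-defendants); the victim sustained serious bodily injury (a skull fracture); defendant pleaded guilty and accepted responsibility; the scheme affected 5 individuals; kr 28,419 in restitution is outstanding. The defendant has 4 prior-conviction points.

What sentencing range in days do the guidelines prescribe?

Base offense level for stalking: 15.
S1 applies: 15 − 2 = 13.
S2 applies (level before this adjustment is 13 < 15, so +3): 13 + 3 = 16.
S3 applies: 16 − 2 = 14.
S4 applies (level before this adjustment is 14 ≥ 7, so +2): 14 + 2 = 16.
S5 applies: 16 + 2 = 18.
Final offense level: 18.
Criminal history: 4 prior points → Category 2 (4-6).
Level 18 falls in the 17-20 band.
Grid: Level 17-20 × Category 2 = 1110-1440 days.

1110-1440 days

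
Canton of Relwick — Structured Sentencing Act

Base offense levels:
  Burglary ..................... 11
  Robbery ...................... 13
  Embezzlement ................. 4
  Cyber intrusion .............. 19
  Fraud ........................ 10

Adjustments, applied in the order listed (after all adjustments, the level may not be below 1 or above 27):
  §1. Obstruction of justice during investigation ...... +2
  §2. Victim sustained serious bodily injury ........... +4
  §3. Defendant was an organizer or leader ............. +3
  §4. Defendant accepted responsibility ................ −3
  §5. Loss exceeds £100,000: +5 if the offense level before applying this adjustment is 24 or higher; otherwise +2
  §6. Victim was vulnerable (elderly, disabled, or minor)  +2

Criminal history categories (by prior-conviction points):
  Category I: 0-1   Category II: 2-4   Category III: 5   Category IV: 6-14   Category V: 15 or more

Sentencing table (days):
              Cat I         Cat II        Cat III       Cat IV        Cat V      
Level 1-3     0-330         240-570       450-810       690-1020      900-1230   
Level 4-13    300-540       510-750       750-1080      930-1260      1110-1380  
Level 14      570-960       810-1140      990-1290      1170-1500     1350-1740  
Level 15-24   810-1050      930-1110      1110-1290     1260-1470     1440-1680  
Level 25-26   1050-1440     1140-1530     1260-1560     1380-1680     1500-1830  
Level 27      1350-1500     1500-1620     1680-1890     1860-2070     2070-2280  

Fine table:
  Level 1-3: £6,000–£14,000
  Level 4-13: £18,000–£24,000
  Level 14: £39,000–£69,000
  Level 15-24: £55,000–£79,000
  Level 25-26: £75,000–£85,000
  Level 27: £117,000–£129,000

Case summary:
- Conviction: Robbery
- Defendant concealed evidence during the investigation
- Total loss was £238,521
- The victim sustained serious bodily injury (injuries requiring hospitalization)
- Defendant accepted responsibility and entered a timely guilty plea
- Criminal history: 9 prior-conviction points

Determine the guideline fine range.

£55,000–£79,000

Base offense level for robbery: 13.
§1 applies: 13 + 2 = 15.
§2 applies: 15 + 4 = 19.
§4 applies: 19 − 3 = 16.
§5 applies (level before this adjustment is 16 < 24, so +2): 16 + 2 = 18.
Final offense level: 18.
Level 18 falls in the 15-24 band.
Fine table: Level 15-24 → £55,000–£79,000.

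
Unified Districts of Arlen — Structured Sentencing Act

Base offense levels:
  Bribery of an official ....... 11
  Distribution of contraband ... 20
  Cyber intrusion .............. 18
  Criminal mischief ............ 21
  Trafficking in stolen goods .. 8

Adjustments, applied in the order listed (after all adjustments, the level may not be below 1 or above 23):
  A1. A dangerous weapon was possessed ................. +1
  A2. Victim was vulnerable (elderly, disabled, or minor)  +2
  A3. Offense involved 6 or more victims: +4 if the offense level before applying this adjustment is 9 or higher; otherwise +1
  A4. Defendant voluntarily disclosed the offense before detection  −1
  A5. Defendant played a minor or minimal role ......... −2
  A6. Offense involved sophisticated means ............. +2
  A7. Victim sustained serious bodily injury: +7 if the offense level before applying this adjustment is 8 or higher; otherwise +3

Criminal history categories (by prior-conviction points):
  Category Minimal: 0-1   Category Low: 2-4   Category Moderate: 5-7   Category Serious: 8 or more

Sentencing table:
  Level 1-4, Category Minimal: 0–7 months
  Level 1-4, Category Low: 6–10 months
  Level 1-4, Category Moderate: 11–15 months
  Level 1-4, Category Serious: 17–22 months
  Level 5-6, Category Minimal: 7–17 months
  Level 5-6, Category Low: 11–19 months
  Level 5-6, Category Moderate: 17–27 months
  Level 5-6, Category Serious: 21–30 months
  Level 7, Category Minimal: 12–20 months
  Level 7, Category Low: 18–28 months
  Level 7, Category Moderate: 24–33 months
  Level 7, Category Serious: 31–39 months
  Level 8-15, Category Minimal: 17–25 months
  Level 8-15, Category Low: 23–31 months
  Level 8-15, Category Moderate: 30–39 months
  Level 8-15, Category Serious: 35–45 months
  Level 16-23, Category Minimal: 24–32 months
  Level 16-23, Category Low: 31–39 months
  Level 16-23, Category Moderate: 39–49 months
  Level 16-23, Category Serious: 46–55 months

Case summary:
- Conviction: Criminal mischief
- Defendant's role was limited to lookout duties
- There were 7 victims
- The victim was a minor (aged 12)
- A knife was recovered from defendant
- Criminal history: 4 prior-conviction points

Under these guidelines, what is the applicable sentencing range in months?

31-39 months

Base offense level for criminal mischief: 21.
A1 applies: 21 + 1 = 22.
A2 applies: 22 + 2 = 24.
A3 applies (level before this adjustment is 24 ≥ 9, so +4): 24 + 4 = 28.
A5 applies: 28 − 2 = 26.
A6 does not apply.
Level 26 exceeds the maximum of 23; capped at 23.
Final offense level: 23.
Criminal history: 4 prior points → Category Low (2-4).
Level 23 falls in the 16-23 band.
Grid: Level 16-23 × Category Low = 31-39 months.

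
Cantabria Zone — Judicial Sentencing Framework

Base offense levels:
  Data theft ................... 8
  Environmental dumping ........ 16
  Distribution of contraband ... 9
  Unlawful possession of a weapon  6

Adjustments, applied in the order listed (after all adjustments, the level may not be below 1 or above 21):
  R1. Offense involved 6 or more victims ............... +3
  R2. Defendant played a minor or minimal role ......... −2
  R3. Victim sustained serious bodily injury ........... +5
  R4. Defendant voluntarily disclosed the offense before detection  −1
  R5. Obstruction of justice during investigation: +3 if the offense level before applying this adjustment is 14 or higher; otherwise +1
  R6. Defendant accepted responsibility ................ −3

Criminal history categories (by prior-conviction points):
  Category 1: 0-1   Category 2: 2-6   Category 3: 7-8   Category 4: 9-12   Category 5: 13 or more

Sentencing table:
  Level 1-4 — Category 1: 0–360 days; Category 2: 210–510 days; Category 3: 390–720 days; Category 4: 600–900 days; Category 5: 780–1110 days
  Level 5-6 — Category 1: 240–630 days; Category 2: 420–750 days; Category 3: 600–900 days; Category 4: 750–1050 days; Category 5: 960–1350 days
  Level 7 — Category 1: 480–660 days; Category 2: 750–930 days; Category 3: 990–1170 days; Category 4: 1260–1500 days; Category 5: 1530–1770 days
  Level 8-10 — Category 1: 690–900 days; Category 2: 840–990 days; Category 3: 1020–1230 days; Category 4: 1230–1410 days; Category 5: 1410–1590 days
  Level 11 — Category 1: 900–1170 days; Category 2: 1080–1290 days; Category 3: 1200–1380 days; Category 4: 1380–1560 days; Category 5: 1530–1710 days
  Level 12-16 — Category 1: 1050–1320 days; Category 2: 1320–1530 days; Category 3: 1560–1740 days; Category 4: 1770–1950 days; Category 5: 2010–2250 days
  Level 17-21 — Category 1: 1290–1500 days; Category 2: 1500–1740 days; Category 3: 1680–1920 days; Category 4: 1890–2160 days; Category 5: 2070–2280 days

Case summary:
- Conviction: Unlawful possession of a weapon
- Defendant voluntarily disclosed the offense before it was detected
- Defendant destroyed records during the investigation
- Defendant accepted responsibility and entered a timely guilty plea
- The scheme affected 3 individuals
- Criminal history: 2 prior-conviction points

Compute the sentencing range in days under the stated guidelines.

Base offense level for unlawful possession of a weapon: 6.
R2 does not apply.
R4 applies: 6 − 1 = 5.
R5 applies (level before this adjustment is 5 < 14, so +1): 5 + 1 = 6.
R6 applies: 6 − 3 = 3.
Final offense level: 3.
Criminal history: 2 prior points → Category 2 (2-6).
Level 3 falls in the 1-4 band.
Grid: Level 1-4 × Category 2 = 210-510 days.

210-510 days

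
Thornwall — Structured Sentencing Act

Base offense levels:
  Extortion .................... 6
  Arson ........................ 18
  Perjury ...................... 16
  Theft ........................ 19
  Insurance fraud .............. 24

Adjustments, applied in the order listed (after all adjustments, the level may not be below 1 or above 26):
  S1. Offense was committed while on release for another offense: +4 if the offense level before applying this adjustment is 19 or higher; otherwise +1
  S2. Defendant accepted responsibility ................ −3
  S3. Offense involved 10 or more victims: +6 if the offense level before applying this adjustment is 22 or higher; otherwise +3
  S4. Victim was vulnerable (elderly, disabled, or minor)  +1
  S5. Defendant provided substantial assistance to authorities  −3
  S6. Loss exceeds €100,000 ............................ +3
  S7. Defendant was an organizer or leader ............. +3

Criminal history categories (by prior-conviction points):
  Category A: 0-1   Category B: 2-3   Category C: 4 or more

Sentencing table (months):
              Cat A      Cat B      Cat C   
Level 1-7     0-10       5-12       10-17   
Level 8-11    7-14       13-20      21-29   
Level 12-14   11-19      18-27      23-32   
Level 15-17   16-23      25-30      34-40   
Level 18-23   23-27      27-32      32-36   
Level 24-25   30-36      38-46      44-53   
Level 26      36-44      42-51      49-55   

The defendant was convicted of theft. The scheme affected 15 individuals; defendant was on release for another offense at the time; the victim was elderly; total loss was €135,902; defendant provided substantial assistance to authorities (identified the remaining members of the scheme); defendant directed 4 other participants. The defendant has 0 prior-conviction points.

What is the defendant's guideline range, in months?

36-44 months

Base offense level for theft: 19.
S1 applies (level before this adjustment is 19 ≥ 19, so +4): 19 + 4 = 23.
S2 does not apply.
S3 applies (level before this adjustment is 23 ≥ 22, so +6): 23 + 6 = 29.
S4 applies: 29 + 1 = 30.
S5 applies: 30 − 3 = 27.
S6 applies: 27 + 3 = 30.
S7 applies: 30 + 3 = 33.
Level 33 exceeds the maximum of 26; capped at 26.
Final offense level: 26.
Criminal history: 0 prior points → Category A (0-1).
Level 26 falls in the 26 band.
Grid: Level 26 × Category A = 36-44 months.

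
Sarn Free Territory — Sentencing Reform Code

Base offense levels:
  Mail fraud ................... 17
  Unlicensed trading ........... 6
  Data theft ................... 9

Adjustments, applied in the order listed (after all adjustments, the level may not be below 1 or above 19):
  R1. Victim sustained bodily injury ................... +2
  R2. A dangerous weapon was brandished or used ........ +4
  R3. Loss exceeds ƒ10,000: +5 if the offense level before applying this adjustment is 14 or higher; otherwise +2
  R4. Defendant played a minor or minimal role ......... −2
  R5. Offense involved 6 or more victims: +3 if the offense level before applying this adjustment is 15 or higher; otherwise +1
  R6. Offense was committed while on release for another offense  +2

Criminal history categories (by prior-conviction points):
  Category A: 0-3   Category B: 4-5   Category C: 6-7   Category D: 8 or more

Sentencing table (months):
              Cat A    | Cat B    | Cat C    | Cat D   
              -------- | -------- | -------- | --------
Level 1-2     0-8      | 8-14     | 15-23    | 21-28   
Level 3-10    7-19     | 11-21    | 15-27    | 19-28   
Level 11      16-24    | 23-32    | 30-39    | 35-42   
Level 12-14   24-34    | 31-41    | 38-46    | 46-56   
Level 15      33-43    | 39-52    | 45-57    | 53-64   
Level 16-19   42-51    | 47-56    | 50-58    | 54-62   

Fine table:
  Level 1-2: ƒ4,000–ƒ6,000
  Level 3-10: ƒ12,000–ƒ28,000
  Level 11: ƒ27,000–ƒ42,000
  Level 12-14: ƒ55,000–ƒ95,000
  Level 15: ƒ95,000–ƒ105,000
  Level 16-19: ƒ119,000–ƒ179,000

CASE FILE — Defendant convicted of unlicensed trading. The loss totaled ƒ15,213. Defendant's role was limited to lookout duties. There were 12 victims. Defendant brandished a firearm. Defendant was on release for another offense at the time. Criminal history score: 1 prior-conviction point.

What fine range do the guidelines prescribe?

ƒ55,000–ƒ95,000

Base offense level for unlicensed trading: 6.
R1 does not apply.
R2 applies: 6 + 4 = 10.
R3 applies (level before this adjustment is 10 < 14, so +2): 10 + 2 = 12.
R4 applies: 12 − 2 = 10.
R5 applies (level before this adjustment is 10 < 15, so +1): 10 + 1 = 11.
R6 applies: 11 + 2 = 13.
Final offense level: 13.
Level 13 falls in the 12-14 band.
Fine table: Level 12-14 → ƒ55,000–ƒ95,000.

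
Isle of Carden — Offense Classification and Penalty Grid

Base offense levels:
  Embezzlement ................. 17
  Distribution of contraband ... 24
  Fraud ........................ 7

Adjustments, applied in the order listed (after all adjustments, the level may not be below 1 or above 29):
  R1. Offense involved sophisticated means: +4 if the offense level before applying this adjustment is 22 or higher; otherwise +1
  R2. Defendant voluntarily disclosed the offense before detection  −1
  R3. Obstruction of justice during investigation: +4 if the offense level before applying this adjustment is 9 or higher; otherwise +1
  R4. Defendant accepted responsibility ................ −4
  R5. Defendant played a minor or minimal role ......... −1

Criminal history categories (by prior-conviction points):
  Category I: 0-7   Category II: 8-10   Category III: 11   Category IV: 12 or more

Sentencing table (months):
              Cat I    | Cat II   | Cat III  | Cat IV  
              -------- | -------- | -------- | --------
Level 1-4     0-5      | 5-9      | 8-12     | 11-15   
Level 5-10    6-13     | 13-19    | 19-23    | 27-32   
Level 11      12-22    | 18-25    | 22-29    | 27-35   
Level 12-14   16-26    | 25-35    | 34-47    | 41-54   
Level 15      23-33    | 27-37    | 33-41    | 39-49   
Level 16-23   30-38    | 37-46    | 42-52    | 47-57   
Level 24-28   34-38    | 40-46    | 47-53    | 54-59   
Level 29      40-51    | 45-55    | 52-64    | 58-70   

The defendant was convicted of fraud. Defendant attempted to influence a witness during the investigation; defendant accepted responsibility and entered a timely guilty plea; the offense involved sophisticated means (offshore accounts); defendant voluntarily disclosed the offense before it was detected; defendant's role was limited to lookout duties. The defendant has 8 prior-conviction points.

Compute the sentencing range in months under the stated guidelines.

Base offense level for fraud: 7.
R1 applies (level before this adjustment is 7 < 22, so +1): 7 + 1 = 8.
R2 applies: 8 − 1 = 7.
R3 applies (level before this adjustment is 7 < 9, so +1): 7 + 1 = 8.
R4 applies: 8 − 4 = 4.
R5 applies: 4 − 1 = 3.
Final offense level: 3.
Criminal history: 8 prior points → Category II (8-10).
Level 3 falls in the 1-4 band.
Grid: Level 1-4 × Category II = 5-9 months.

5-9 months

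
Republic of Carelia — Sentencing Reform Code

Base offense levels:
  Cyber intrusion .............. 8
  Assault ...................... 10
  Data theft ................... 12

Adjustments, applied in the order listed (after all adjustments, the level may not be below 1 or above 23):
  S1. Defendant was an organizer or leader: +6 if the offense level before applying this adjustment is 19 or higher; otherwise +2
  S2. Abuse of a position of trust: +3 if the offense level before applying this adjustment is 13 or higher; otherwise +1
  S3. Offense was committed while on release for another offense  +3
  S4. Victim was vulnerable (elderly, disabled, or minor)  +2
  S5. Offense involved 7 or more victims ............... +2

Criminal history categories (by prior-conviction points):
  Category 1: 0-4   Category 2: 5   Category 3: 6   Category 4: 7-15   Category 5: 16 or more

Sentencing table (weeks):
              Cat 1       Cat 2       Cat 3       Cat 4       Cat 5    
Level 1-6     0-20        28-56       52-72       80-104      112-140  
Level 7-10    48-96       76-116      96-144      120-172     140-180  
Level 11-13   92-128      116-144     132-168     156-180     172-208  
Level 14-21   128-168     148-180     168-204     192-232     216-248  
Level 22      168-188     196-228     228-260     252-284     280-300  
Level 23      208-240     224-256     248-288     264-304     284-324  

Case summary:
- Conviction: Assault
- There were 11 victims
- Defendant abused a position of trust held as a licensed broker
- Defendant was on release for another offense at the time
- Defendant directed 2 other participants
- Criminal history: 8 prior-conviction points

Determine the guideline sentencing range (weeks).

192-232 weeks

Base offense level for assault: 10.
S1 applies (level before this adjustment is 10 < 19, so +2): 10 + 2 = 12.
S2 applies (level before this adjustment is 12 < 13, so +1): 12 + 1 = 13.
S3 applies: 13 + 3 = 16.
S4 does not apply.
S5 applies: 16 + 2 = 18.
Final offense level: 18.
Criminal history: 8 prior points → Category 4 (7-15).
Level 18 falls in the 14-21 band.
Grid: Level 14-21 × Category 4 = 192-232 weeks.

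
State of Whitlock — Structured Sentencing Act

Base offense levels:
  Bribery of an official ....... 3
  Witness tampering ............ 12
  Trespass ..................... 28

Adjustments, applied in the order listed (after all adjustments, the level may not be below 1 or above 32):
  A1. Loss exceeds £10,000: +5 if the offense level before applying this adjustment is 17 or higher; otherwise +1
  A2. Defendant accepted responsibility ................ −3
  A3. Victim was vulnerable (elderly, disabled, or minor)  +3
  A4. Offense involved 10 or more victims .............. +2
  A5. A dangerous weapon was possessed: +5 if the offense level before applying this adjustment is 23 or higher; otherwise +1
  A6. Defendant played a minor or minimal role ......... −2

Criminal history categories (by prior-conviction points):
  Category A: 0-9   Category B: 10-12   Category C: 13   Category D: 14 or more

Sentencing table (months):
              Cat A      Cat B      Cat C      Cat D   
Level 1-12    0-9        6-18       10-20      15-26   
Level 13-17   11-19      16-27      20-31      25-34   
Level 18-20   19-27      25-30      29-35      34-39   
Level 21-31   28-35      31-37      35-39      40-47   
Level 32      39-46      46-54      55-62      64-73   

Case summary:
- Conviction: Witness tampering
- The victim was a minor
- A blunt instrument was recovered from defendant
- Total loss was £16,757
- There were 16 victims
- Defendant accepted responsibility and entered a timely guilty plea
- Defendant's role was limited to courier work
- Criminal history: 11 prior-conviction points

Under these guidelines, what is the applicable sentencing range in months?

Base offense level for witness tampering: 12.
A1 applies (level before this adjustment is 12 < 17, so +1): 12 + 1 = 13.
A2 applies: 13 − 3 = 10.
A3 applies: 10 + 3 = 13.
A4 applies: 13 + 2 = 15.
A5 applies (level before this adjustment is 15 < 23, so +1): 15 + 1 = 16.
A6 applies: 16 − 2 = 14.
Final offense level: 14.
Criminal history: 11 prior points → Category B (10-12).
Level 14 falls in the 13-17 band.
Grid: Level 13-17 × Category B = 16-27 months.

16-27 months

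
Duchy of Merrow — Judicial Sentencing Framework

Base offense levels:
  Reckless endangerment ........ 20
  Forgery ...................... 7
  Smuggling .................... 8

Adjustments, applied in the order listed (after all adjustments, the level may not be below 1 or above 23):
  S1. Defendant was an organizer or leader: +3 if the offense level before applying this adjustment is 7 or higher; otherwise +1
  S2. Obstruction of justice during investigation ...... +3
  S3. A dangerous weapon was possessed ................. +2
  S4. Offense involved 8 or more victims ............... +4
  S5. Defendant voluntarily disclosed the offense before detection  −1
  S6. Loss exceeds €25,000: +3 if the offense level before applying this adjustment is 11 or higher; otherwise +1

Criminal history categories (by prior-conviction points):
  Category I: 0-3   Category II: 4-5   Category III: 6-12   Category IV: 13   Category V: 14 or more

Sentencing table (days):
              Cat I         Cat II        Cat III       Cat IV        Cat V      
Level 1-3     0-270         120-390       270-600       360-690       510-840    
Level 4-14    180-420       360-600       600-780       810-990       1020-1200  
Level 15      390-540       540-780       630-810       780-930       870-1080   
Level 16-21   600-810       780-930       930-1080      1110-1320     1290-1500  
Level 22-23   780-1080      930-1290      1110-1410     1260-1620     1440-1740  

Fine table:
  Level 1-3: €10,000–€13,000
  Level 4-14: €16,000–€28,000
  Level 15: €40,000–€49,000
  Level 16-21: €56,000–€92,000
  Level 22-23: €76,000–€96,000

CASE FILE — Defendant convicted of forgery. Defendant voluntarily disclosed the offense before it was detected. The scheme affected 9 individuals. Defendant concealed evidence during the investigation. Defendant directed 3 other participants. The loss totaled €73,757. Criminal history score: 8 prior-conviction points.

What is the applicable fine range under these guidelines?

€56,000–€92,000

Base offense level for forgery: 7.
S1 applies (level before this adjustment is 7 ≥ 7, so +3): 7 + 3 = 10.
S2 applies: 10 + 3 = 13.
S4 applies: 13 + 4 = 17.
S5 applies: 17 − 1 = 16.
S6 applies (level before this adjustment is 16 ≥ 11, so +3): 16 + 3 = 19.
Final offense level: 19.
Level 19 falls in the 16-21 band.
Fine table: Level 16-21 → €56,000–€92,000.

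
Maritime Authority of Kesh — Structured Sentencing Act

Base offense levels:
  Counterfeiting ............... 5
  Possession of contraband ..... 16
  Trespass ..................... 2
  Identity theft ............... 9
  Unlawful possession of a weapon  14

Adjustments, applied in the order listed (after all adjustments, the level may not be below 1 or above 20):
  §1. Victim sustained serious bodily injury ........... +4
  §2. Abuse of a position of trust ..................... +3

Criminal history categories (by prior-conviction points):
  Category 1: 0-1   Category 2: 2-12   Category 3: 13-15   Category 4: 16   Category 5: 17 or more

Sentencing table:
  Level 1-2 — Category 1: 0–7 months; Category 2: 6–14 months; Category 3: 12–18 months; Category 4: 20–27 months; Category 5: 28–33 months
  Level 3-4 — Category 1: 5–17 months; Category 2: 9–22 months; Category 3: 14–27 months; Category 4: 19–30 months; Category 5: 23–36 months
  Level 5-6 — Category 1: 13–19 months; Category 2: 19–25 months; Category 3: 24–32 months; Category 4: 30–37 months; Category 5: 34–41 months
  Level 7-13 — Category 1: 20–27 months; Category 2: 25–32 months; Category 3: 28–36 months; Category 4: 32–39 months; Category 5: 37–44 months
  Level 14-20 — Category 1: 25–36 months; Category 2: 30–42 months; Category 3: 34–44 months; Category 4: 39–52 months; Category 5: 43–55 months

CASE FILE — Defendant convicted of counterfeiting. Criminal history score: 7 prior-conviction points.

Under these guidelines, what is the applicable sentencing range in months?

Base offense level for counterfeiting: 5.
Final offense level: 5.
Criminal history: 7 prior points → Category 2 (2-12).
Level 5 falls in the 5-6 band.
Grid: Level 5-6 × Category 2 = 19-25 months.

19-25 months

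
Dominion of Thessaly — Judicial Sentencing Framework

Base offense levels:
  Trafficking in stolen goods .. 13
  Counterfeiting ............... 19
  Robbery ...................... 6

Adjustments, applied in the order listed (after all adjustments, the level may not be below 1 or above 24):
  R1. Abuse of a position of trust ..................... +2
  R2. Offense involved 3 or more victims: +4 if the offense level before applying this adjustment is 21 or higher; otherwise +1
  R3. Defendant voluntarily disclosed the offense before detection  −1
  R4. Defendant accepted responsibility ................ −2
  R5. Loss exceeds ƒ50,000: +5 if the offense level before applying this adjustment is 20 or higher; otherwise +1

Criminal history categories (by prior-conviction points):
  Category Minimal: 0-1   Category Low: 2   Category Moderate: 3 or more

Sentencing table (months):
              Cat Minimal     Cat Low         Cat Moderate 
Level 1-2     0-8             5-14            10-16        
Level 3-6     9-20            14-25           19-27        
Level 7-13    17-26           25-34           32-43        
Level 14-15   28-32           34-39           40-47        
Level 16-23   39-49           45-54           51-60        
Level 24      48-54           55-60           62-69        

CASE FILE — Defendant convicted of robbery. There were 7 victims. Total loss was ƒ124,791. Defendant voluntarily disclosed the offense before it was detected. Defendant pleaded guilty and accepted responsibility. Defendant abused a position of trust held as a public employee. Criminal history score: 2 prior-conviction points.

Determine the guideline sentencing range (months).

Base offense level for robbery: 6.
R1 applies: 6 + 2 = 8.
R2 applies (level before this adjustment is 8 < 21, so +1): 8 + 1 = 9.
R3 applies: 9 − 1 = 8.
R4 applies: 8 − 2 = 6.
R5 applies (level before this adjustment is 6 < 20, so +1): 6 + 1 = 7.
Final offense level: 7.
Criminal history: 2 prior points → Category Low (2).
Level 7 falls in the 7-13 band.
Grid: Level 7-13 × Category Low = 25-34 months.

25-34 months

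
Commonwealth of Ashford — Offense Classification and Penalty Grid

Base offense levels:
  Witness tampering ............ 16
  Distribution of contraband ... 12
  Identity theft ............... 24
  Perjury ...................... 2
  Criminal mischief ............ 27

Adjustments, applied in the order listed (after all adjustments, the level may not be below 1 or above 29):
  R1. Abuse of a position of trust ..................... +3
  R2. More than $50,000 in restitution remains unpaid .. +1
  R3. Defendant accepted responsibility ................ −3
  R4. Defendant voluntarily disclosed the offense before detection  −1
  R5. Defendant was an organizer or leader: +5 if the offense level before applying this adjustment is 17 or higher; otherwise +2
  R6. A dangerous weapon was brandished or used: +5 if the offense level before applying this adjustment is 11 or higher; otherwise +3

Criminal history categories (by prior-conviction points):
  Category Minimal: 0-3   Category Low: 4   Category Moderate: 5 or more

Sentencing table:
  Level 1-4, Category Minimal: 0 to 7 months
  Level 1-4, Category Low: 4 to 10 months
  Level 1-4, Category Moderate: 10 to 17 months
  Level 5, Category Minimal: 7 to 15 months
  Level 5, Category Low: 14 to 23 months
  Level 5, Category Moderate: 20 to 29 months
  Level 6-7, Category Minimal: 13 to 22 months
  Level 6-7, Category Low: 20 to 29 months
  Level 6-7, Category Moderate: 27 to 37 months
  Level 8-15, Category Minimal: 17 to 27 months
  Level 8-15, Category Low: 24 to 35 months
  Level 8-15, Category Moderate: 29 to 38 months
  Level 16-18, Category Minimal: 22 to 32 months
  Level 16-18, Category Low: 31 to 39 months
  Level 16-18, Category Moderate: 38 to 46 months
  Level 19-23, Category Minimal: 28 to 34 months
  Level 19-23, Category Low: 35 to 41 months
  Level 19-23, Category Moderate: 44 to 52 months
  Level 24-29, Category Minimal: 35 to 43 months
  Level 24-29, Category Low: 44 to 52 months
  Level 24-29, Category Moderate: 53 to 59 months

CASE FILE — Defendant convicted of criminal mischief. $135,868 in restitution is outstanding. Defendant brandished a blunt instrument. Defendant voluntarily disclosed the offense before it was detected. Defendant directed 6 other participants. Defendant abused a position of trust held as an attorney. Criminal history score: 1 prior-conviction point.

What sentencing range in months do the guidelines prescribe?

Base offense level for criminal mischief: 27.
R1 applies: 27 + 3 = 30.
R2 applies: 30 + 1 = 31.
R3 does not apply.
R4 applies: 31 − 1 = 30.
R5 applies (level before this adjustment is 30 ≥ 17, so +5): 30 + 5 = 35.
R6 applies (level before this adjustment is 35 ≥ 11, so +5): 35 + 5 = 40.
Level 40 exceeds the maximum of 29; capped at 29.
Final offense level: 29.
Criminal history: 1 prior point → Category Minimal (0-3).
Level 29 falls in the 24-29 band.
Grid: Level 24-29 × Category Minimal = 35-43 months.

35-43 months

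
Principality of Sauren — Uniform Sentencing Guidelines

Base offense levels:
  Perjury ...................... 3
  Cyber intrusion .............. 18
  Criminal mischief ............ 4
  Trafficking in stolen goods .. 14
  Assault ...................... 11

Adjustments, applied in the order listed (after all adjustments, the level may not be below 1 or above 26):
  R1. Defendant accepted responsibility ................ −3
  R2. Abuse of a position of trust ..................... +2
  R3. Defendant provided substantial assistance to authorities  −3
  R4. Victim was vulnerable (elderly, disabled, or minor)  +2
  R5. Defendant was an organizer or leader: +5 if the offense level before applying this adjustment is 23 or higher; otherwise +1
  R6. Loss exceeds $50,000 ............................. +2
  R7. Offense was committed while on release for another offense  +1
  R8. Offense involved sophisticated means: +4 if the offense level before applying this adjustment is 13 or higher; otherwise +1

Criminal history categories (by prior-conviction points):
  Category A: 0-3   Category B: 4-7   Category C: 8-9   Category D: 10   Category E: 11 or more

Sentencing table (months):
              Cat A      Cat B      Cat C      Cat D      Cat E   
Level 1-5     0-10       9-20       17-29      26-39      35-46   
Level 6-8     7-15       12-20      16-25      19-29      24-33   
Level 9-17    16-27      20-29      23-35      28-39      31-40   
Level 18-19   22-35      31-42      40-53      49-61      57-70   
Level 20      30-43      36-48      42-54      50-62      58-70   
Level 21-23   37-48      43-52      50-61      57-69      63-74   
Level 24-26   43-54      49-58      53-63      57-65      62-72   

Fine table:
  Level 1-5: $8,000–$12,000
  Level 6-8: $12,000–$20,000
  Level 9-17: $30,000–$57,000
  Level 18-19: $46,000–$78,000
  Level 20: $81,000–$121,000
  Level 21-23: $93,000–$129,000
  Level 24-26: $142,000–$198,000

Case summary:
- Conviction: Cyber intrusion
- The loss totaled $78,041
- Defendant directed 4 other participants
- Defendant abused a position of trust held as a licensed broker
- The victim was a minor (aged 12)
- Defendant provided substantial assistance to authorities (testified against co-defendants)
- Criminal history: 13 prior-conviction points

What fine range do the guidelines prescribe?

Base offense level for cyber intrusion: 18.
R2 applies: 18 + 2 = 20.
R3 applies: 20 − 3 = 17.
R4 applies: 17 + 2 = 19.
R5 applies (level before this adjustment is 19 < 23, so +1): 19 + 1 = 20.
R6 applies: 20 + 2 = 22.
R7 does not apply.
Final offense level: 22.
Level 22 falls in the 21-23 band.
Fine table: Level 21-23 → $93,000–$129,000.

$93,000–$129,000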